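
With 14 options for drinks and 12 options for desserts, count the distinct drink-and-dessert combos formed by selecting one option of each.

By the multiplication principle: 14 x 12.

Final answer: 168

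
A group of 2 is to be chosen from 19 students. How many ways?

C(19,2) = 19!/(2! x (19-2)!).

Final answer: C(19,2) = 171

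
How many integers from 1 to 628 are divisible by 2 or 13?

Multiples of 2: 314. Multiples of 13: 48. Of both (lcm=26): 24.
By inclusion-exclusion: 314 + 48 - 24.

Final answer: 338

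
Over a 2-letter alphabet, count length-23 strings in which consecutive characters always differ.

Let g(n) count such strings. g(1) = 2, and each valid string of length n-1 extends in 1 ways (any symbol but the last), so g(n) = 1 g(n-1).
Total: g(23) = 2 x 1^22.

Final answer: 2 x 1^{22} = 2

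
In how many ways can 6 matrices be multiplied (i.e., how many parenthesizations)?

This is counted by the nth Catalan number C_n. Here n = 6 - 1 = 5.
Using C_0 = 1 and C_(k+1) = C_k x 2(2k+1)/(k+2), build up term by term: C_1=1, C_2=2, C_3=5, C_4=14, C_5=42.

Final answer: C_{5} = 42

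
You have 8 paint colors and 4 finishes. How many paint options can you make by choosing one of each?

By the multiplication principle: 8 x 4.

Final answer: 32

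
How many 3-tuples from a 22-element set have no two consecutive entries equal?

Let g(n) count such strings. g(1) = 22, and each valid string of length n-1 extends in 21 ways (any symbol but the last), so g(n) = 21 g(n-1).
Total: g(3) = 22 x 21^2.

Final answer: 22 x 21^{2} = 9702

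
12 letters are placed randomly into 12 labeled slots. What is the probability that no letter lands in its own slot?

Use the recurrence D(n) = (n-1)(D(n-1) + D(n-2)) with D(0)=1, D(1)=0.
Building up: D(2)=1, D(3)=2, D(4)=9, D(5)=44, D(6)=265, D(7)=1854, D(8)=14833, D(9)=133496, D(10)=1334961, D(11)=14684570, D(12)=176214841.
Total arrangements: 12! = 479001600.
Probability = D(12)/12! = 16019531/43545600.

Final answer: D(12)/12! = 176214841/479001600 = 0.367879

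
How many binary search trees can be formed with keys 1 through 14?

This is counted by the nth Catalan number C_n. Here n = 14.
Using C_0 = 1 and C_(k+1) = C_k x 2(2k+1)/(k+2), build up term by term: C_1=1, C_2=2, C_3=5, C_4=14, C_5=42, C_6=132, C_7=429, C_8=1430, C_9=4862, C_10=16796, C_11=58786, C_12=208012, C_13=742900, C_14=2674440.

Final answer: C_{14} = 2674440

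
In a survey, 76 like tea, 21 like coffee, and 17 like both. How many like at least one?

|A union B| = |A| + |B| - |A intersect B| = 76 + 21 - 17.

Final answer: 80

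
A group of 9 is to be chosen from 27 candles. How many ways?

C(27,9) = 27!/(9! x 18!).

Final answer: \binom{27}{9} = 4686825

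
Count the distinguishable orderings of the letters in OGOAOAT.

Letters (A:2, G:1, O:3, T:1). Total letters: 7.
Permutations = 7!/(3! x 2!).

Final answer: 420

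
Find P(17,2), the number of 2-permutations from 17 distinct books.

P(17,2) = 17!/(17-2)! = 17!/15!.

Final answer: P(17,2) = 272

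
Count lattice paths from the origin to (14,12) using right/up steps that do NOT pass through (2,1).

Total paths to (14,12): C(26,12) = 9657700.
Paths through (2,1): C(3,1) x C(23,11) = 4056234.
Avoiding (2,1): 9657700 - 4056234.

Final answer: 5601466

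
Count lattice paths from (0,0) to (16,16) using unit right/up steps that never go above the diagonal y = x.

Total monotonic paths to (16,16): C(32,16) = 601080390.
Paths that cross above y=x (reflection bijection): C(32,17) = 565722720.
Valid Dyck paths: 601080390 - 565722720.
(Equivalently, C_{16} = C(32,16)/17 = 601080390/17.)

Final answer: C_{16} = 35357670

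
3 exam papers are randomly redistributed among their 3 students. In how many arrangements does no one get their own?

Use the recurrence D(n) = (n-1)(D(n-1) + D(n-2)) with D(0)=1, D(1)=0.
D(2) = 1 x (0 + 1) = 1
D(3) = 2 x (D(2) + D(1)) = 2 x (1 + 0)

Final answer: D(3) = 2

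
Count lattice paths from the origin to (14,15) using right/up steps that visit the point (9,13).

Paths (0,0)->(9,13): C(22,13) = 497420.
Paths (9,13)->(14,15): C(7,2) = 21.
By multiplication principle: 497420 x 21.

Final answer: 10445820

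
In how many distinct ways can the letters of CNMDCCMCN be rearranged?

Letters (C:4, D:1, M:2, N:2). Total letters: 9.
Permutations = 9!/(4! x 2! x 2!).

Final answer: 3780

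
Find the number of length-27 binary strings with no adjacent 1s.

Classify by the final bit: ...0 gives a(n-1) strings, ...01 gives a(n-2) strings. Thus a(n) = a(n-1) + a(n-2) with a(1)=2, a(2)=3.
Iterating the recurrence: a(1)=2, a(2)=3, a(3)=5, a(4)=8, a(5)=13, a(6)=21, a(7)=34, a(8)=55, a(9)=89, a(10)=144, a(11)=233, a(12)=377, a(13)=610, a(14)=987, a(15)=1597, a(16)=2584, a(17)=4181, a(18)=6765, a(19)=10946, a(20)=17711, a(21)=28657, a(22)=46368, a(23)=75025, a(24)=121393, a(25)=196418, a(26)=317811, a(27)=514229.

Final answer: 514229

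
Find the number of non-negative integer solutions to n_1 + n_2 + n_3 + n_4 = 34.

Stars and bars with 34 stars and 3 bars:
C(34+4-1, 4-1) = C(37,3).

Final answer: C(37,3) = 7770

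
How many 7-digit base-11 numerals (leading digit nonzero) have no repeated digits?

The leading digit has 10 choices (anything but zero); the next has 10 (anything but the first), then 9, and so on, one fewer each time.
Total: 10 x 10 x 9 x 8 x 7 x 6 x 5.

Final answer: 1512000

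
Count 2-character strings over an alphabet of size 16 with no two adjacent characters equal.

First character: 16 choices. Each subsequent: 15 choices (must differ from the previous one).
Total: 16 x 15^1.

Final answer: 16 x 15^{1} = 240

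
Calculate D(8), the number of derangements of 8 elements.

D(n) = (n-1)(D(n-1) + D(n-2)), D(0)=1, D(1)=0.
D(2) = 1 x (0 + 1) = 1
D(3) = 2 x (1 + 0) = 2
D(4) = 3 x (2 + 1) = 9
D(5) = 4 x (9 + 2) = 44
D(6) = 5 x (44 + 9) = 265
D(7) = 6 x (265 + 44) = 1854
D(8) = 7 x (D(7) + D(6)) = 7 x (1854 + 265)

Final answer: D(8) = 14833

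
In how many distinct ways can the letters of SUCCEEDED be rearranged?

Letters (C:2, D:2, E:3, S:1, U:1). Total letters: 9.
Permutations = 9!/(3! x 2! x 2!).

Final answer: 15120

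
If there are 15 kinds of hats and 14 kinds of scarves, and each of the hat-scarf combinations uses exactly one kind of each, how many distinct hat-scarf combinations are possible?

By the multiplication principle: 15 x 14.

Final answer: 210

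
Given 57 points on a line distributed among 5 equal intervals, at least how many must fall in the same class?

By pigeonhole with 57 objects and 5 categories: ceiling(57/5).

Final answer: 12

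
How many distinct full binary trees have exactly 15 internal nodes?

This is a standard Catalan-number count: the answer is C_n. Here n = 15.
C_n = C(2n,n) - C(2n,n+1), so C_{15} = C(30,15) - C(30,16) = 155117520 - 145422675.

Final answer: C_{15} = 9694845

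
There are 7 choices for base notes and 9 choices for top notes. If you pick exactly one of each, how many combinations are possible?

By the multiplication principle: 7 x 9.

Final answer: 63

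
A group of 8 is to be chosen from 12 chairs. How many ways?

C(12,8) = 12!/(8! x 4!).

Final answer: \binom{12}{8} = 495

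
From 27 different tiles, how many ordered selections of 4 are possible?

P(27,4) = 27!/(27-4)! = 27!/23!.

Final answer: P(27,4) = 421200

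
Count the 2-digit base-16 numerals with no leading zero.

Leading digit: 15 options (nonzero). Other 1 digit(s): 16 options each.
Total: 15 x 16^1.

Final answer: 240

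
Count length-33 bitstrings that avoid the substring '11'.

A valid string ends in 0 (append to any length-(n-1) valid string) or in 01 (append to any length-(n-2) valid string), so a(n) = a(n-1) + a(n-2) with a(1)=2, a(2)=3.
Building up term by term: a(1)=2, a(2)=3, a(3)=5, a(4)=8, a(5)=13, a(6)=21, a(7)=34, a(8)=55, a(9)=89, a(10)=144, a(11)=233, a(12)=377, a(13)=610, a(14)=987, a(15)=1597, a(16)=2584, a(17)=4181, a(18)=6765, a(19)=10946, a(20)=17711, a(21)=28657, a(22)=46368, a(23)=75025, a(24)=121393, a(25)=196418, a(26)=317811, a(27)=514229, a(28)=832040, a(29)=1346269, a(30)=2178309, a(31)=3524578, a(32)=5702887, a(33)=9227465.

Final answer: 9227465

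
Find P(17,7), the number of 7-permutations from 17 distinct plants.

P(17,7) = 17!/(17-7)! = 17!/10!.

Final answer: P(17,7) = 98017920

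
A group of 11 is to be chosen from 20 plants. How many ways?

C(20,11) = 20!/(11! x 9!).

Final answer: \binom{20}{11} = 167960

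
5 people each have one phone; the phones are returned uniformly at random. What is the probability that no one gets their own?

Use the recurrence D(n) = (n-1)(D(n-1) + D(n-2)) with D(0)=1, D(1)=0.
Building up: D(2)=1, D(3)=2, D(4)=9, D(5)=44.
Total arrangements: 5! = 120.
Probability = D(5)/5! = 11/30.

Final answer: D(5)/5! = 44/120 = 0.366667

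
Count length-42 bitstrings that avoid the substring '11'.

Let a(n) count valid strings. If the last bit is 0 the prefix is any valid string of length n-1; if it is 1 the string must end in 01 with a valid prefix of length n-2. So a(n) = a(n-1) + a(n-2), a(1)=2, a(2)=3.
Building up term by term: a(1)=2, a(2)=3, a(3)=5, a(4)=8, a(5)=13, a(6)=21, a(7)=34, a(8)=55, a(9)=89, a(10)=144, a(11)=233, a(12)=377, a(13)=610, a(14)=987, a(15)=1597, a(16)=2584, a(17)=4181, a(18)=6765, a(19)=10946, a(20)=17711, a(21)=28657, a(22)=46368, a(23)=75025, a(24)=121393, a(25)=196418, a(26)=317811, a(27)=514229, a(28)=832040, a(29)=1346269, a(30)=2178309, a(31)=3524578, a(32)=5702887, a(33)=9227465, a(34)=14930352, a(35)=24157817, a(36)=39088169, a(37)=63245986, a(38)=102334155, a(39)=165580141, a(40)=267914296, a(41)=433494437, a(42)=701408733.

Final answer: 701408733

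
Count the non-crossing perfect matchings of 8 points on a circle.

This is a standard Catalan-number count: the answer is C_n. Here n = 8/2 = 4.
C_n = C(2n,n)/(n+1), so C_{4} = C(8,4)/5 = 70/5.

Final answer: C_{4} = 14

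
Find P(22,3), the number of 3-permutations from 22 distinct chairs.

P(22,3) = 22!/(22-3)! = 22!/19!.

Final answer: P(22,3) = 9240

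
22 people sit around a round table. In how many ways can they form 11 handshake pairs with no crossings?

The structures are counted by the Catalan number C_n. Here n = 22/2 = 11.
Using C_0 = 1 and C_(k+1) = C_k x 2(2k+1)/(k+2), build up term by term: C_1=1, C_2=2, C_3=5, C_4=14, C_5=42, C_6=132, C_7=429, C_8=1430, C_9=4862, C_10=16796, C_11=58786.

Final answer: C_{11} = 58786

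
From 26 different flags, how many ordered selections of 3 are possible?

P(26,3) = 26!/(26-3)! = 26!/23!.

Final answer: P(26,3) = 15600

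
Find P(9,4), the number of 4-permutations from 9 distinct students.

P(9,4) = 9!/(9-4)! = 9!/5!.

Final answer: P(9,4) = 3024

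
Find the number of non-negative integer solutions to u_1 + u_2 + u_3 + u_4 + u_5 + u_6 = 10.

Stars and bars with 10 stars and 5 bars:
C(10+6-1, 6-1) = C(15,5).

Final answer: C(15,5) = 3003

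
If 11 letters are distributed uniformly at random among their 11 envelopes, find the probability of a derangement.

Use the recurrence D(n) = (n-1)(D(n-1) + D(n-2)) with D(0)=1, D(1)=0.
Building up: D(2)=1, D(3)=2, D(4)=9, D(5)=44, D(6)=265, D(7)=1854, D(8)=14833, D(9)=133496, D(10)=1334961, D(11)=14684570.
Total arrangements: 11! = 39916800.
Probability = D(11)/11! = 1468457/3991680.

Final answer: D(11)/11! = 14684570/39916800 = 0.367879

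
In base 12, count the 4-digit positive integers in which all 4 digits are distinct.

The leading digit has 11 choices (anything but zero); the next has 11 (anything but the first), then 10, and so on, one fewer each time.
Total: 11 x 11 x 10 x 9.

Final answer: 10890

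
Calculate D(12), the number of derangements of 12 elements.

Derangements satisfy D(n) = (n-1)(D(n-1) + D(n-2)), starting from D(0)=1, D(1)=0.
Building up: D(2)=1, D(3)=2, D(4)=9, D(5)=44, D(6)=265, D(7)=1854, D(8)=14833, D(9)=133496, D(10)=1334961, D(11)=14684570.
D(12) = 11 x (D(11) + D(10)) = 11 x (14684570 + 1334961).

Final answer: D(12) = 176214841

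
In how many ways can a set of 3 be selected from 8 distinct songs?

C(8,3) = 8!/(3! x 5!).

Final answer: \binom{8}{3} = 56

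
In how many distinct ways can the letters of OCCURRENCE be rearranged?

Letters (C:3, E:2, N:1, O:1, R:2, U:1). Total letters: 10.
Permutations = 10!/(3! x 2! x 2!).

Final answer: 151200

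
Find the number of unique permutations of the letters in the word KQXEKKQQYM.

Letters (E:1, K:3, M:1, Q:3, X:1, Y:1). Total letters: 10.
Permutations = 10!/(3! x 3!).

Final answer: 100800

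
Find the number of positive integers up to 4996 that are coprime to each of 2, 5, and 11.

|div by 2|=2498, |div by 5|=999, |div by 11|=454.
|div by 2&5|=499, |div by 2&11|=227, |div by 5&11|=90, |div by all|=45.
By inclusion-exclusion, divisible by at least one: 2498+999+454-499-227-90+45 = 3180.
Not divisible by any: 4996 - 3180.

Final answer: 1816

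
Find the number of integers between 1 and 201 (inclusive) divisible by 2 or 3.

Multiples of 2: 100. Multiples of 3: 67. Of both (lcm=6): 33.
By inclusion-exclusion: 100 + 67 - 33.

Final answer: 134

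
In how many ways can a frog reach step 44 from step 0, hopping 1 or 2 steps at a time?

Let f(n) be the number of climbs. Removing the last move (1 or 2 steps) gives f(n) = f(n-1) + f(n-2); base cases f(1)=1, f(2)=2.
Iterating the recurrence: f(1)=1, f(2)=2, f(3)=3, f(4)=5, f(5)=8, f(6)=13, f(7)=21, f(8)=34, f(9)=55, f(10)=89, f(11)=144, f(12)=233, f(13)=377, f(14)=610, f(15)=987, f(16)=1597, f(17)=2584, f(18)=4181, f(19)=6765, f(20)=10946, f(21)=17711, f(22)=28657, f(23)=46368, f(24)=75025, f(25)=121393, f(26)=196418, f(27)=317811, f(28)=514229, f(29)=832040, f(30)=1346269, f(31)=2178309, f(32)=3524578, f(33)=5702887, f(34)=9227465, f(35)=14930352, f(36)=24157817, f(37)=39088169, f(38)=63245986, f(39)=102334155, f(40)=165580141, f(41)=267914296, f(42)=433494437, f(43)=701408733, f(44)=1134903170.

Final answer: 1134903170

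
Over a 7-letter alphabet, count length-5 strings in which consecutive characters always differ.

First character: 7 choices. Each subsequent: 6 choices (must differ from the previous one).
Total: 7 x 6^4.

Final answer: 7 x 6^{4} = 9072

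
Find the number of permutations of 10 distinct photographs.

The number of ways to arrange 10 distinct objects is 10!.

Final answer: 10! = 3628800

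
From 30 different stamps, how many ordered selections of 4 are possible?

P(30,4) = 30!/(30-4)! = 30!/26!.

Final answer: P(30,4) = 657720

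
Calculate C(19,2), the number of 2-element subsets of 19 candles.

C(19,2) = 19!/(2! x (19-2)!).

Final answer: C(19,2) = 171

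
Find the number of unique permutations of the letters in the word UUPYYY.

Letters (P:1, U:2, Y:3). Total letters: 6.
Permutations = 6!/(3! x 2!).

Final answer: 60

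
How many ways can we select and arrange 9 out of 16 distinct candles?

P(16,9) = 16!/(16-9)! = 16!/7!.

Final answer: P(16,9) = 4151347200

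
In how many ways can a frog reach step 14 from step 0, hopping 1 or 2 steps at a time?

Let f(n) be the number of climbs. Removing the last move (1 or 2 steps) gives f(n) = f(n-1) + f(n-2); base cases f(1)=1, f(2)=2.
Computing successive values: f(1)=1, f(2)=2, f(3)=3, f(4)=5, f(5)=8, f(6)=13, f(7)=21, f(8)=34, f(9)=55, f(10)=89, f(11)=144, f(12)=233, f(13)=377, f(14)=610.

Final answer: 610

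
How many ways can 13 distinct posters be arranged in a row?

The number of ways to arrange 13 distinct objects is 13!.

Final answer: 13! = 6227020800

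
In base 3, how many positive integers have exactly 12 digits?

In base 3, the leading digit has 2 choices (1..2); each of the remaining 11 digits has 3 choices.
Total: 2 x 3^11.

Final answer: 354294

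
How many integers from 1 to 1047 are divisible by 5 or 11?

Multiples of 5: 209. Multiples of 11: 95. Of both (lcm=55): 19.
By inclusion-exclusion: 209 + 95 - 19.

Final answer: 285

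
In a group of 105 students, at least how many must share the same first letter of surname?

There are 26 possible values for first letter of surname. With 105 students and 26 categories, by pigeonhole: ceiling(105/26).

Final answer: 5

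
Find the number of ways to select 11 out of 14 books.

C(14,11) = 14!/(11! x 3!).

Final answer: \binom{14}{11} = 364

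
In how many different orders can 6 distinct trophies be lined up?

The number of ways to arrange 6 distinct objects is 6!.

Final answer: 6! = 720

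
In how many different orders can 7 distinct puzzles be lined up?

The number of ways to arrange 7 distinct objects is 7!.

Final answer: 7! = 5040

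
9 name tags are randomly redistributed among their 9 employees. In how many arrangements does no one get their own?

D(n) = (n-1)(D(n-1) + D(n-2)), D(0)=1, D(1)=0.
D(2) = 1 x (0 + 1) = 1
D(3) = 2 x (1 + 0) = 2
D(4) = 3 x (2 + 1) = 9
D(5) = 4 x (9 + 2) = 44
D(6) = 5 x (44 + 9) = 265
D(7) = 6 x (265 + 44) = 1854
D(8) = 7 x (1854 + 265) = 14833
D(9) = 8 x (D(8) + D(7)) = 8 x (14833 + 1854)

Final answer: D(9) = 133496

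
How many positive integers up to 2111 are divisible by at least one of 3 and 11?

Multiples of 3: 703. Multiples of 11: 191. Of both (lcm=33): 63.
By inclusion-exclusion: 703 + 191 - 63.

Final answer: 831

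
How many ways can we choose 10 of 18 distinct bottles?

C(18,10) = 18!/(10! x 8!).

Final answer: \binom{18}{10} = 43758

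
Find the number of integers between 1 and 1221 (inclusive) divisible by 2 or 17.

Multiples of 2: 610. Multiples of 17: 71. Of both (lcm=34): 35.
By inclusion-exclusion: 610 + 71 - 35.

Final answer: 646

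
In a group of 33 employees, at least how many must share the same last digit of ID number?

There are 10 possible values for last digit of ID number. With 33 employees and 10 categories, by pigeonhole: ceiling(33/10).

Final answer: 4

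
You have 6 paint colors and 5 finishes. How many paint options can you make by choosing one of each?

By the multiplication principle: 6 x 5.

Final answer: 30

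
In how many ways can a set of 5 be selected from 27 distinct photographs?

C(27,5) = 27!/(5! x 22!).

Final answer: \binom{27}{5} = 80730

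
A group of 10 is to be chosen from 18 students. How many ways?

C(18,10) = 18!/(10! x 8!).

Final answer: \binom{18}{10} = 43758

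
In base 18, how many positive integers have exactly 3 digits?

In base 18, the leading digit has 17 choices (1..17); each of the remaining 2 digits has 18 choices.
Total: 17 x 18^2.

Final answer: 5508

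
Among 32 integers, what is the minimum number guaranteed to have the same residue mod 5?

There are 5 possible values for residue mod 5. With 32 integers and 5 categories, by pigeonhole: ceiling(32/5).

Final answer: 7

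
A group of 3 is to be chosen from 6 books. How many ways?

C(6,3) = 6!/(3! x (6-3)!).

Final answer: C(6,3) = 20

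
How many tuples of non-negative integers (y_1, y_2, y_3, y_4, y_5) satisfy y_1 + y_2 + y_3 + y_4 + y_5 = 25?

Stars and bars with 25 stars and 4 bars:
C(25+5-1, 5-1) = C(29,4).

Final answer: C(29,4) = 23751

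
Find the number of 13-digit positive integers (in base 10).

First digit: 9 choices (1-9). Each of the remaining 12 digits: 10 choices.
Total: 9 x 10^12.

Final answer: 9000000000000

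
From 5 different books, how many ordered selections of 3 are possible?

P(5,3) = 5!/(5-3)! = 5!/2!.

Final answer: P(5,3) = 60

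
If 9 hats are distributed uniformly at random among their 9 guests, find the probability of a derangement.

Use the recurrence D(n) = (n-1)(D(n-1) + D(n-2)) with D(0)=1, D(1)=0.
Building up: D(2)=1, D(3)=2, D(4)=9, D(5)=44, D(6)=265, D(7)=1854, D(8)=14833, D(9)=133496.
Total arrangements: 9! = 362880.
Probability = D(9)/9! = 16687/45360.

Final answer: D(9)/9! = 133496/362880 = 0.367879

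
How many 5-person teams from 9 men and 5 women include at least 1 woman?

Sum over valid woman counts:
C(5,1)C(9,4) = 630
C(5,2)C(9,3) = 840
C(5,3)C(9,2) = 360
C(5,4)C(9,1) = 45
C(5,5)C(9,0) = 1
Total: 630 + 840 + 360 + 45 + 1.

Final answer: 1876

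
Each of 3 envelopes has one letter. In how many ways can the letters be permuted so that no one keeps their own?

D(n) = (n-1)(D(n-1) + D(n-2)), D(0)=1, D(1)=0.
D(2) = 1 x (0 + 1) = 1
D(3) = 2 x (D(2) + D(1)) = 2 x (1 + 0)

Final answer: D(3) = 2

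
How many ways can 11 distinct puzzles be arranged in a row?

The number of ways to arrange 11 distinct objects is 11!.

Final answer: 11! = 39916800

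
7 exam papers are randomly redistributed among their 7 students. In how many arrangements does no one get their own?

Derangements satisfy D(n) = (n-1)(D(n-1) + D(n-2)), starting from D(0)=1, D(1)=0.
D(2) = 1 x (0 + 1) = 1
D(3) = 2 x (1 + 0) = 2
D(4) = 3 x (2 + 1) = 9
D(5) = 4 x (9 + 2) = 44
D(6) = 5 x (44 + 9) = 265
D(7) = 6 x (D(6) + D(5)) = 6 x (265 + 44)

Final answer: D(7) = 1854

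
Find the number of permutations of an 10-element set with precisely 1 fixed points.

Choose which 1 elements are fixed: C(10,1) = 10.
Derange the remaining 9 using D(j) = (j-1)(D(j-1) + D(j-2)), D(0)=1, D(1)=0: D(2)=1, D(3)=2, D(4)=9, D(5)=44, D(6)=265, D(7)=1854, D(8)=14833, D(9)=133496.
Total: 10 x 133496.

Final answer: C(10,1) D(9) = 1334960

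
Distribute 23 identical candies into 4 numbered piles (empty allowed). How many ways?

Stars and bars: C(n+k-1, k-1) = C(26,3).

Final answer: C(26,3) = 2600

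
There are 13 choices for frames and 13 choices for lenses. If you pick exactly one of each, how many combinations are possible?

By the multiplication principle: 13 x 13.

Final answer: 169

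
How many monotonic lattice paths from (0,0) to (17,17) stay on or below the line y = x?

Total monotonic paths to (17,17): C(34,17) = 2333606220.
Paths that cross above y=x (reflection bijection): C(34,18) = 2203961430.
Valid Dyck paths: 2333606220 - 2203961430.
(These counts are the Catalan numbers.)

Final answer: C_{17} = 129644790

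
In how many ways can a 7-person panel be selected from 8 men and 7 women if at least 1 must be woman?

Sum over valid woman counts:
C(7,1)C(8,6) = 196
C(7,2)C(8,5) = 1176
C(7,3)C(8,4) = 2450
C(7,4)C(8,3) = 1960
C(7,5)C(8,2) = 588
C(7,6)C(8,1) = 56
C(7,7)C(8,0) = 1
Total: 196 + 1176 + 2450 + 1960 + 588 + 56 + 1.

Final answer: 6427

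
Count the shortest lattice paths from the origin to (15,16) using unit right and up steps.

Each path has 15 right steps and 16 up steps in some order (31 steps total).
Choose which 16 of the 31 steps are up: C(31,16).

Final answer: C(31,16) = 300540195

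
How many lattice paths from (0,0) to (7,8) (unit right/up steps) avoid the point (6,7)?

Total paths to (7,8): C(15,8) = 6435.
Paths through (6,7): C(13,7) x C(2,1) = 3432.
Avoiding (6,7): 6435 - 3432.

Final answer: 3003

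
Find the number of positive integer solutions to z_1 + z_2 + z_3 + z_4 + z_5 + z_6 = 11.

Substitute z'_i = z_i - 1 (so z'_i >= 0). Then sum z'_i = 11 - 6 = 5.
Stars and bars: C(5+6-1, 6-1) = C(10,5).

Final answer: C(10,5) = 252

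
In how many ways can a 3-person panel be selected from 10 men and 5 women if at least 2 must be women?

Sum over valid woman counts:
C(5,2)C(10,1) = 100
C(5,3)C(10,0) = 10
Total: 100 + 10.

Final answer: 110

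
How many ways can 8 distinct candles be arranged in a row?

The number of ways to arrange 8 distinct objects is 8!.

Final answer: 8! = 40320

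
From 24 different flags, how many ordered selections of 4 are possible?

P(24,4) = 24!/(24-4)! = 24!/20!.

Final answer: P(24,4) = 255024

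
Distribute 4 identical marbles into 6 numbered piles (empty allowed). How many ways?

Stars and bars: C(n+k-1, k-1) = C(9,5).

Final answer: C(9,5) = 126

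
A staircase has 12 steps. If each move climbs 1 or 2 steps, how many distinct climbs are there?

Condition on the final move: it is a 1-step (f(n-1) ways to get there) or a 2-step (f(n-2) ways), so f(n) = f(n-1) + f(n-2), with f(1)=1, f(2)=2.
Iterating the recurrence: f(1)=1, f(2)=2, f(3)=3, f(4)=5, f(5)=8, f(6)=13, f(7)=21, f(8)=34, f(9)=55, f(10)=89, f(11)=144, f(12)=233.

Final answer: 233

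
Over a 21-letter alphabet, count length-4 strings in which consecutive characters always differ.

First character: 21 choices. Each subsequent: 20 choices (must differ from the previous one).
Total: 21 x 20^3.

Final answer: 21 x 20^{3} = 168000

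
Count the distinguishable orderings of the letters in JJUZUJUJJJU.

Letters (J:6, U:4, Z:1). Total letters: 11.
Permutations = 11!/(6! x 4!).

Final answer: 2310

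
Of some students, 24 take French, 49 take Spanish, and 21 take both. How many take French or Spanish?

|A union B| = |A| + |B| - |A intersect B| = 24 + 49 - 21.

Final answer: 52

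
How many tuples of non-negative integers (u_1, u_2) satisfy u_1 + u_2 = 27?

Stars and bars with 27 stars and 1 bars:
C(27+2-1, 2-1) = C(28,1).

Final answer: C(28,1) = 28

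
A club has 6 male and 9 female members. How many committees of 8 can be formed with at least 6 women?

Sum over valid woman counts:
C(9,6)C(6,2) = 1260
C(9,7)C(6,1) = 216
C(9,8)C(6,0) = 9
Total: 1260 + 216 + 9.

Final answer: 1485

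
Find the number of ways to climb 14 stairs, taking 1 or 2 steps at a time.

Let f(n) count the ways. The last step is size 1 or 2, so f(n) = f(n-1) + f(n-2) with f(1)=1, f(2)=2.
Computing successive values: f(1)=1, f(2)=2, f(3)=3, f(4)=5, f(5)=8, f(6)=13, f(7)=21, f(8)=34, f(9)=55, f(10)=89, f(11)=144, f(12)=233, f(13)=377, f(14)=610.

Final answer: 610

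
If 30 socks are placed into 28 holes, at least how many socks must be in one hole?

By the pigeonhole principle: ceiling(30/28).

Final answer: 2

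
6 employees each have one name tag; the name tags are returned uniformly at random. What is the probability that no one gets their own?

Use the recurrence D(n) = (n-1)(D(n-1) + D(n-2)) with D(0)=1, D(1)=0.
Building up: D(2)=1, D(3)=2, D(4)=9, D(5)=44, D(6)=265.
Total arrangements: 6! = 720.
Probability = D(6)/6! = 53/144.

Final answer: D(6)/6! = 265/720 = 0.368056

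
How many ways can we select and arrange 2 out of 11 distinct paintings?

P(11,2) = 11!/(11-2)! = 11!/9!.

Final answer: P(11,2) = 110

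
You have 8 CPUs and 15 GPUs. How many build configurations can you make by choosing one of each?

By the multiplication principle: 8 x 15.

Final answer: 120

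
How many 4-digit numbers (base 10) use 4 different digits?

First digit: 9 (not 0). Second: 9 (not first). Third: 8, etc.
Total: 9 x 9 x 8 x 7.

Final answer: 4536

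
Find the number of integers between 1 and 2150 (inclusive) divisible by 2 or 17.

Multiples of 2: 1075. Multiples of 17: 126. Of both (lcm=34): 63.
By inclusion-exclusion: 1075 + 126 - 63.

Final answer: 1138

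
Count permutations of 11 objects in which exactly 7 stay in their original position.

Choose which 7 elements are fixed: C(11,7) = 330.
Derange the remaining 4 using D(j) = (j-1)(D(j-1) + D(j-2)), D(0)=1, D(1)=0: D(2)=1, D(3)=2, D(4)=9.
Total: 330 x 9.

Final answer: C(11,7) D(4) = 2970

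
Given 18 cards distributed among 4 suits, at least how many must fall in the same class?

By pigeonhole with 18 objects and 4 categories: ceiling(18/4).

Final answer: 5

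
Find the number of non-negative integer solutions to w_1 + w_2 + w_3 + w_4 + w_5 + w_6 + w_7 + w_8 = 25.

Stars and bars with 25 stars and 7 bars:
C(25+8-1, 8-1) = C(32,7).

Final answer: C(32,7) = 3365856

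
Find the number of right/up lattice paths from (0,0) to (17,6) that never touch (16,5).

Total paths to (17,6): C(23,6) = 100947.
Paths through (16,5): C(21,5) x C(2,1) = 40698.
Avoiding (16,5): 100947 - 40698.

Final answer: 60249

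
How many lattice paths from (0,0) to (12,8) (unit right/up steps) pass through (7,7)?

Paths (0,0)->(7,7): C(14,7) = 3432.
Paths (7,7)->(12,8): C(6,1) = 6.
By multiplication principle: 3432 x 6.

Final answer: 20592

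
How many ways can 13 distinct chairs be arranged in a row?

The number of ways to arrange 13 distinct objects is 13!.

Final answer: 13! = 6227020800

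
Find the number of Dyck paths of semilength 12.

Total monotonic paths to (12,12): C(24,12) = 2704156.
A path is bad iff it touches y = x + 1; reflecting its initial segment maps bad paths bijectively onto all paths to (11,13), of which there are C(24,13) = 2496144.
Valid Dyck paths: 2704156 - 2496144.
(This is the Catalan number C_{12}.)

Final answer: C_{12} = 208012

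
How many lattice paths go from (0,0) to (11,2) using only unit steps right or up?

Each path has 11 right steps and 2 up steps in some order (13 steps total).
Choose which 2 of the 13 steps are up: C(13,2).

Final answer: C(13,2) = 78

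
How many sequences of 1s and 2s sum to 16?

Let f(n) count the ways. The last step is size 1 or 2, so f(n) = f(n-1) + f(n-2) with f(1)=1, f(2)=2.
Building up term by term: f(1)=1, f(2)=2, f(3)=3, f(4)=5, f(5)=8, f(6)=13, f(7)=21, f(8)=34, f(9)=55, f(10)=89, f(11)=144, f(12)=233, f(13)=377, f(14)=610, f(15)=987, f(16)=1597.

Final answer: 1597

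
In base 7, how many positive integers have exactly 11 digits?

In base 7, the leading digit has 6 choices (1..6); each of the remaining 10 digits has 7 choices.
Total: 6 x 7^10.

Final answer: 1694851494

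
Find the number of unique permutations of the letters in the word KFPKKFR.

Letters (F:2, K:3, P:1, R:1). Total letters: 7.
Permutations = 7!/(3! x 2!).

Final answer: 420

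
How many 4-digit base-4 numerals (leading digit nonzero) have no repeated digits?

The leading digit has 3 choices (anything but zero); the next has 3 (anything but the first), then 2, and so on, one fewer each time.
Total: 3 x 3 x 2 x 1.

Final answer: 18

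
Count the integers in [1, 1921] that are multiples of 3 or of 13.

Multiples of 3: 640. Multiples of 13: 147. Of both (lcm=39): 49.
By inclusion-exclusion: 640 + 147 - 49.

Final answer: 738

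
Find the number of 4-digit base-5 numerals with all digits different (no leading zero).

First digit: 4 (nonzero). Second: 4 (not first). Third: 3, etc.
Total: 4 x 4 x 3 x 2.

Final answer: 96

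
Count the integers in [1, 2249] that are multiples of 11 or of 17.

Multiples of 11: 204. Multiples of 17: 132. Of both (lcm=187): 12.
By inclusion-exclusion: 204 + 132 - 12.

Final answer: 324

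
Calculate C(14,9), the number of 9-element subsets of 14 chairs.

C(14,9) = 14!/(9! x 5!).

Final answer: \binom{14}{9} = 2002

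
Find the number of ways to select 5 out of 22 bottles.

C(22,5) = 22!/(5! x (22-5)!).

Final answer: C(22,5) = 26334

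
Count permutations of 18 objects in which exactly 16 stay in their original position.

Choose which 16 elements are fixed: C(18,16) = 153.
Derange the remaining 2 using D(j) = (j-1)(D(j-1) + D(j-2)), D(0)=1, D(1)=0: D(2)=1.
Total: 153 x 1.

Final answer: C(18,16) D(2) = 153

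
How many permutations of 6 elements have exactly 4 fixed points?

Choose which 4 elements are fixed: C(6,4) = 15.
Derange the remaining 2 using D(j) = (j-1)(D(j-1) + D(j-2)), D(0)=1, D(1)=0: D(2)=1.
Total: 15 x 1.

Final answer: C(6,4) D(2) = 15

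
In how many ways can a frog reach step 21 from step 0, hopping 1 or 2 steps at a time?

Condition on the final move: it is a 1-step (f(n-1) ways to get there) or a 2-step (f(n-2) ways), so f(n) = f(n-1) + f(n-2), with f(1)=1, f(2)=2.
Building up term by term: f(1)=1, f(2)=2, f(3)=3, f(4)=5, f(5)=8, f(6)=13, f(7)=21, f(8)=34, f(9)=55, f(10)=89, f(11)=144, f(12)=233, f(13)=377, f(14)=610, f(15)=987, f(16)=1597, f(17)=2584, f(18)=4181, f(19)=6765, f(20)=10946, f(21)=17711.

Final answer: 17711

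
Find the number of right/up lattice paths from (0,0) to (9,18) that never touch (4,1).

Total paths to (9,18): C(27,18) = 4686825.
Paths through (4,1): C(5,1) x C(22,17) = 131670.
Avoiding (4,1): 4686825 - 131670.

Final answer: 4555155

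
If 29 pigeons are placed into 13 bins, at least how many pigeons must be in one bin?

By the pigeonhole principle: ceiling(29/13).

Final answer: 3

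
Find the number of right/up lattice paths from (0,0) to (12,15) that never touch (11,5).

Total paths to (12,15): C(27,15) = 17383860.
Paths through (11,5): C(16,5) x C(11,10) = 48048.
Avoiding (11,5): 17383860 - 48048.

Final answer: 17335812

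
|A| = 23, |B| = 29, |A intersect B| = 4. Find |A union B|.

|A union B| = |A| + |B| - |A intersect B| = 23 + 29 - 4.

Final answer: 48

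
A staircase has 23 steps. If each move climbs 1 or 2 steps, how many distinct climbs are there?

Condition on the final move: it is a 1-step (f(n-1) ways to get there) or a 2-step (f(n-2) ways), so f(n) = f(n-1) + f(n-2), with f(1)=1, f(2)=2.
Iterating the recurrence: f(1)=1, f(2)=2, f(3)=3, f(4)=5, f(5)=8, f(6)=13, f(7)=21, f(8)=34, f(9)=55, f(10)=89, f(11)=144, f(12)=233, f(13)=377, f(14)=610, f(15)=987, f(16)=1597, f(17)=2584, f(18)=4181, f(19)=6765, f(20)=10946, f(21)=17711, f(22)=28657, f(23)=46368.

Final answer: 46368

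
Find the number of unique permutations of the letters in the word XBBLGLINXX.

Letters (B:2, G:1, I:1, L:2, N:1, X:3). Total letters: 10.
Permutations = 10!/(3! x 2! x 2!).

Final answer: 151200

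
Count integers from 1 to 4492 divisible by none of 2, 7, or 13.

|div by 2|=2246, |div by 7|=641, |div by 13|=345.
|div by 2&7|=320, |div by 2&13|=172, |div by 7&13|=49, |div by all|=24.
By inclusion-exclusion, divisible by at least one: 2246+641+345-320-172-49+24 = 2715.
Not divisible by any: 4492 - 2715.

Final answer: 1777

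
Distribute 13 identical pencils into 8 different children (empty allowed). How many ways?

Stars and bars: C(n+k-1, k-1) = C(20,7).

Final answer: C(20,7) = 77520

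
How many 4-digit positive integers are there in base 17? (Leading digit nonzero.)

These are the integers in [17^3, 17^4), so the count is 17^4 - 17^3 = 16 x 17^3.

Final answer: 78608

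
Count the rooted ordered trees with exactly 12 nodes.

This is counted by the nth Catalan number C_n. Here n = 12 - 1 = 11.
C_n = C(2n,n) - C(2n,n+1), so C_{11} = C(22,11) - C(22,12) = 705432 - 646646.

Final answer: C_{11} = 58786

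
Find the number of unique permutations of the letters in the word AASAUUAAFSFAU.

Letters (A:6, F:2, S:2, U:3). Total letters: 13.
Permutations = 13!/(6! x 3! x 2! x 2!).

Final answer: 360360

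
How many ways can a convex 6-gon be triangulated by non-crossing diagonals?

The structures are counted by the Catalan number C_n. Here n = 6 - 2 = 4.
C_n = (2n)!/(n!(n+1)!), so C_{4} = 8!/(4! x 5!) = C(8,4)/5 = 70/5.

Final answer: C_{4} = 14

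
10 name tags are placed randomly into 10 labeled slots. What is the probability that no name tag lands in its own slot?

Derangements satisfy D(n) = (n-1)(D(n-1) + D(n-2)), starting from D(0)=1, D(1)=0.
Building up: D(2)=1, D(3)=2, D(4)=9, D(5)=44, D(6)=265, D(7)=1854, D(8)=14833, D(9)=133496, D(10)=1334961.
Total arrangements: 10! = 3628800.
Probability = D(10)/10! = 16481/44800.

Final answer: D(10)/10! = 1334961/3628800 = 0.367879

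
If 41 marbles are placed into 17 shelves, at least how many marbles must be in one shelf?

By the pigeonhole principle: ceiling(41/17).

Final answer: 3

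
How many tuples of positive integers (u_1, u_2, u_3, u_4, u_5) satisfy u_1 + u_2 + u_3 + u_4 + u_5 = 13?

Substitute u'_i = u_i - 1 (so u'_i >= 0). Then sum u'_i = 13 - 5 = 8.
Stars and bars: C(8+5-1, 5-1) = C(12,4).

Final answer: C(12,4) = 495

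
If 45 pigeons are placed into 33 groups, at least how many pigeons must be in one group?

By the pigeonhole principle: ceiling(45/33).

Final answer: 2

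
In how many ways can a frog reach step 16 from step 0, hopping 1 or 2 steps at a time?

Let f(n) count the ways. The last step is size 1 or 2, so f(n) = f(n-1) + f(n-2) with f(1)=1, f(2)=2.
Iterating the recurrence: f(1)=1, f(2)=2, f(3)=3, f(4)=5, f(5)=8, f(6)=13, f(7)=21, f(8)=34, f(9)=55, f(10)=89, f(11)=144, f(12)=233, f(13)=377, f(14)=610, f(15)=987, f(16)=1597.

Final answer: 1597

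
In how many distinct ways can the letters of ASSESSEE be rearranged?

Letters (A:1, E:3, S:4). Total letters: 8.
Permutations = 8!/(4! x 3!).

Final answer: 280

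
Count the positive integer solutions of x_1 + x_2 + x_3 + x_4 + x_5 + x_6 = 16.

Substitute x'_i = x_i - 1 (so x'_i >= 0). Then sum x'_i = 16 - 6 = 10.
Stars and bars: C(10+6-1, 6-1) = C(15,5).

Final answer: C(15,5) = 3003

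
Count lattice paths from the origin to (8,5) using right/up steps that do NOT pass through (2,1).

Total paths to (8,5): C(13,5) = 1287.
Paths through (2,1): C(3,1) x C(10,4) = 630.
Avoiding (2,1): 1287 - 630.

Final answer: 657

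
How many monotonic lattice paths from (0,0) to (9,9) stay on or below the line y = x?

Total monotonic paths to (9,9): C(18,9) = 48620.
Paths that cross above y=x (reflection bijection): C(18,10) = 43758.
Valid Dyck paths: 48620 - 43758.
(These counts are the Catalan numbers.)

Final answer: C_{9} = 4862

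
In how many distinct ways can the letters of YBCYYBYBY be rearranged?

Letters (B:3, C:1, Y:5). Total letters: 9.
Permutations = 9!/(5! x 3!).

Final answer: 504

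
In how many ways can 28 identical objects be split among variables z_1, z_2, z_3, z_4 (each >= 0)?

Stars and bars with 28 stars and 3 bars:
C(28+4-1, 4-1) = C(31,3).

Final answer: C(31,3) = 4495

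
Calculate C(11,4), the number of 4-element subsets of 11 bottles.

C(11,4) = 11!/(4! x (11-4)!).

Final answer: C(11,4) = 330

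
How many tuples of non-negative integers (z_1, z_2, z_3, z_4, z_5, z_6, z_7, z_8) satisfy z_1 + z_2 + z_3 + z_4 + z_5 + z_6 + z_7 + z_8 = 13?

Stars and bars with 13 stars and 7 bars:
C(13+8-1, 8-1) = C(20,7).

Final answer: C(20,7) = 77520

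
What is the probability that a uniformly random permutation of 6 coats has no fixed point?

D(n) = (n-1)(D(n-1) + D(n-2)), D(0)=1, D(1)=0.
Building up: D(2)=1, D(3)=2, D(4)=9, D(5)=44, D(6)=265.
Total arrangements: 6! = 720.
Probability = D(6)/6! = 53/144.

Final answer: D(6)/6! = 265/720 = 0.368056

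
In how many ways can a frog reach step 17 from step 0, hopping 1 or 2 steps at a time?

Condition on the final move: it is a 1-step (f(n-1) ways to get there) or a 2-step (f(n-2) ways), so f(n) = f(n-1) + f(n-2), with f(1)=1, f(2)=2.
Iterating the recurrence: f(1)=1, f(2)=2, f(3)=3, f(4)=5, f(5)=8, f(6)=13, f(7)=21, f(8)=34, f(9)=55, f(10)=89, f(11)=144, f(12)=233, f(13)=377, f(14)=610, f(15)=987, f(16)=1597, f(17)=2584.

Final answer: 2584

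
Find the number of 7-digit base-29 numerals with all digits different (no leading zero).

The leading digit has 28 choices (anything but zero); the next has 28 (anything but the first), then 27, and so on, one fewer each time.
Total: 28 x 28 x 27 x 26 x 25 x 24 x 23.

Final answer: 7595078400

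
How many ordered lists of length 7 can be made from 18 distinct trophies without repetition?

P(18,7) = 18!/(18-7)! = 18!/11!.

Final answer: P(18,7) = 160392960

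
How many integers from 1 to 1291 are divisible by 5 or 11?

Multiples of 5: 258. Multiples of 11: 117. Of both (lcm=55): 23.
By inclusion-exclusion: 258 + 117 - 23.

Final answer: 352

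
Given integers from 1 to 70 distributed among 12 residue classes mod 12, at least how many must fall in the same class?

By pigeonhole with 70 objects and 12 categories: ceiling(70/12).

Final answer: 6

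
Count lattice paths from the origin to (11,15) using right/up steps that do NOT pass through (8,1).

Total paths to (11,15): C(26,15) = 7726160.
Paths through (8,1): C(9,1) x C(17,14) = 6120.
Avoiding (8,1): 7726160 - 6120.

Final answer: 7720040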